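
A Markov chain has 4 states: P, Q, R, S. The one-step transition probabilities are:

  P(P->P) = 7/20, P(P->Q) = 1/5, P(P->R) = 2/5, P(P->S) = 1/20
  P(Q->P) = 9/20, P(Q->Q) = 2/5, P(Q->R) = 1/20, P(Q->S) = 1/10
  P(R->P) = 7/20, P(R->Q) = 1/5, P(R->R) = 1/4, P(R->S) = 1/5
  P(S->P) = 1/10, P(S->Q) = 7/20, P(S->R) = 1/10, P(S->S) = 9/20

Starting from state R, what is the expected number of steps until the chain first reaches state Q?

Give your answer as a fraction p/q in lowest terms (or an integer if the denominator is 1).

Let h_i = expected steps to first reach Q from state i.
Boundary: h_Q = 0.
First-step equations for the other states:
  h_P = 1 + 7/20*h_P + 1/5*h_Q + 2/5*h_R + 1/20*h_S
  h_R = 1 + 7/20*h_P + 1/5*h_Q + 1/4*h_R + 1/5*h_S
  h_S = 1 + 1/10*h_P + 7/20*h_Q + 1/10*h_R + 9/20*h_S

Substituting h_Q = 0 and rearranging gives the linear system (I - Q) h = 1:
  [13/20, -2/5, -1/20] . (h_P, h_R, h_S) = 1
  [-7/20, 3/4, -1/5] . (h_P, h_R, h_S) = 1
  [-1/10, -1/10, 11/20] . (h_P, h_R, h_S) = 1

Solving yields:
  h_P = 1960/439
  h_R = 1900/439
  h_S = 1500/439

Starting state is R, so the expected hitting time is h_R = 1900/439.

Answer: 1900/439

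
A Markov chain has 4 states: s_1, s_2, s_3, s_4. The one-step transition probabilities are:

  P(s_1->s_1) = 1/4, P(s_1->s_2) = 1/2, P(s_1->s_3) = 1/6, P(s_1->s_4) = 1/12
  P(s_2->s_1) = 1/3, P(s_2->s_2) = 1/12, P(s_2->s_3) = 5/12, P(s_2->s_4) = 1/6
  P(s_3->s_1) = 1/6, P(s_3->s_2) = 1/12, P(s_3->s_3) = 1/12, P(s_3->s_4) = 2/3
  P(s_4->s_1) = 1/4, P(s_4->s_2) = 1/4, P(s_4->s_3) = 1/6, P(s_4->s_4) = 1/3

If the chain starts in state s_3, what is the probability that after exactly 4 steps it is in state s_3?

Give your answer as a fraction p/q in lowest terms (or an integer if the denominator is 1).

Answer: 1079/5184

Derivation:
Computing P^4 by repeated multiplication:
P^1 =
  s_1: [1/4, 1/2, 1/6, 1/12]
  s_2: [1/3, 1/12, 5/12, 1/6]
  s_3: [1/6, 1/12, 1/12, 2/3]
  s_4: [1/4, 1/4, 1/6, 1/3]
P^2 =
  s_1: [5/18, 29/144, 5/18, 35/144]
  s_2: [2/9, 1/4, 11/72, 3/8]
  s_3: [1/4, 19/72, 13/72, 11/36]
  s_4: [37/144, 35/144, 31/144, 41/144]
P^3 =
  s_1: [421/1728, 23/96, 335/1728, 31/96]
  s_2: [223/864, 103/432, 187/864, 31/108]
  s_3: [37/144, 103/432, 47/216, 31/108]
  s_4: [109/432, 137/576, 181/864, 173/576]
P^4 =
  s_1: [5263/20736, 4949/20736, 4363/20736, 6161/20736]
  s_2: [2611/10368, 275/1152, 2159/10368, 347/1152]
  s_3: [145/576, 1235/5184, 1079/5184, 1565/5184]
  s_4: [5233/20736, 2473/10368, 4327/20736, 3115/10368]

(P^4)[s_3 -> s_3] = 1079/5184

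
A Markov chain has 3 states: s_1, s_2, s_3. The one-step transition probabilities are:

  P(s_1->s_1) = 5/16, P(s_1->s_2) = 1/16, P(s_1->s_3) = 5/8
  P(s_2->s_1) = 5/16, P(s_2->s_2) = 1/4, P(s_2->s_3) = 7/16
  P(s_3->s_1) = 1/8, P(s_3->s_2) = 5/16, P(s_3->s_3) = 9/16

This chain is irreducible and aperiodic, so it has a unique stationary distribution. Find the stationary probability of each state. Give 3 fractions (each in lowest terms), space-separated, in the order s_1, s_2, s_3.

The stationary distribution satisfies pi = pi * P, i.e.:
  pi_s_1 = 5/16*pi_s_1 + 5/16*pi_s_2 + 1/8*pi_s_3
  pi_s_2 = 1/16*pi_s_1 + 1/4*pi_s_2 + 5/16*pi_s_3
  pi_s_3 = 5/8*pi_s_1 + 7/16*pi_s_2 + 9/16*pi_s_3
with normalization: pi_s_1 + pi_s_2 + pi_s_3 = 1.

Using the first 2 balance equations plus normalization, the linear system A*pi = b is:
  [-11/16, 5/16, 1/8] . pi = 0
  [1/16, -3/4, 5/16] . pi = 0
  [1, 1, 1] . pi = 1

Solving yields:
  pi_s_1 = 49/233
  pi_s_2 = 57/233
  pi_s_3 = 127/233

Verification (pi * P):
  49/233*5/16 + 57/233*5/16 + 127/233*1/8 = 49/233 = pi_s_1  (ok)
  49/233*1/16 + 57/233*1/4 + 127/233*5/16 = 57/233 = pi_s_2  (ok)
  49/233*5/8 + 57/233*7/16 + 127/233*9/16 = 127/233 = pi_s_3  (ok)

Answer: 49/233 57/233 127/233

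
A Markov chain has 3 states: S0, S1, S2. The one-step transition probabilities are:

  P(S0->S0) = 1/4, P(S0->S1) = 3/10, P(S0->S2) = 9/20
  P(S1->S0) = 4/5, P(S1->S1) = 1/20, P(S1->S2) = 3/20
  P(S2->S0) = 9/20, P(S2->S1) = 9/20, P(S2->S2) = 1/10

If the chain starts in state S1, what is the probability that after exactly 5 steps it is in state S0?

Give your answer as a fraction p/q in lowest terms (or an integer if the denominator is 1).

Answer: 362011/800000

Derivation:
Computing P^5 by repeated multiplication:
P^1 =
  S0: [1/4, 3/10, 9/20]
  S1: [4/5, 1/20, 3/20]
  S2: [9/20, 9/20, 1/10]
P^2 =
  S0: [101/200, 117/400, 81/400]
  S1: [123/400, 31/100, 153/400]
  S2: [207/400, 81/400, 7/25]
P^3 =
  S0: [3611/8000, 1029/4000, 2331/8000]
  S1: [497/1000, 2239/8000, 357/1600]
  S2: [3339/8000, 2331/8000, 233/800]
P^4 =
  S0: [35981/80000, 44703/160000, 8667/32000]
  S1: [71769/160000, 527/2000, 46071/160000]
  S2: [74961/160000, 8667/32000, 5213/20000]
P^5 =
  S0: [1465073/3200000, 86649/320000, 868437/3200000]
  S1: [362011/800000, 887413/3200000, 864543/3200000]
  S2: [1443501/3200000, 868437/3200000, 444031/1600000]

(P^5)[S1 -> S0] = 362011/800000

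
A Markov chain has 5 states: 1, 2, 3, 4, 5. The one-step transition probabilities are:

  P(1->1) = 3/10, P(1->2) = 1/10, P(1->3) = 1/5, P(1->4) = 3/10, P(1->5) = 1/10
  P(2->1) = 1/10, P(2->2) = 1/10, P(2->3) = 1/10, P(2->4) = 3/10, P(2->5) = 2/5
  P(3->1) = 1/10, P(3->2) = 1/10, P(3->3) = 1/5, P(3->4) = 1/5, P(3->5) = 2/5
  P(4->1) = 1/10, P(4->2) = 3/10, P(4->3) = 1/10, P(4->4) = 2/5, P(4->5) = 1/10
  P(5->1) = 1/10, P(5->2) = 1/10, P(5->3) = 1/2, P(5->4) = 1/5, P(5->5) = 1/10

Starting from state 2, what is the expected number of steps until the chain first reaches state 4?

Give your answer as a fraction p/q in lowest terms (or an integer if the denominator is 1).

Let h_i = expected steps to first reach 4 from state i.
Boundary: h_4 = 0.
First-step equations for the other states:
  h_1 = 1 + 3/10*h_1 + 1/10*h_2 + 1/5*h_3 + 3/10*h_4 + 1/10*h_5
  h_2 = 1 + 1/10*h_1 + 1/10*h_2 + 1/10*h_3 + 3/10*h_4 + 2/5*h_5
  h_3 = 1 + 1/10*h_1 + 1/10*h_2 + 1/5*h_3 + 1/5*h_4 + 2/5*h_5
  h_5 = 1 + 1/10*h_1 + 1/10*h_2 + 1/2*h_3 + 1/5*h_4 + 1/10*h_5

Substituting h_4 = 0 and rearranging gives the linear system (I - Q) h = 1:
  [7/10, -1/10, -1/5, -1/10] . (h_1, h_2, h_3, h_5) = 1
  [-1/10, 9/10, -1/10, -2/5] . (h_1, h_2, h_3, h_5) = 1
  [-1/10, -1/10, 4/5, -2/5] . (h_1, h_2, h_3, h_5) = 1
  [-1/10, -1/10, -1/2, 9/10] . (h_1, h_2, h_3, h_5) = 1

Solving yields:
  h_1 = 350/89
  h_2 = 360/89
  h_3 = 400/89
  h_5 = 400/89

Starting state is 2, so the expected hitting time is h_2 = 360/89.

Answer: 360/89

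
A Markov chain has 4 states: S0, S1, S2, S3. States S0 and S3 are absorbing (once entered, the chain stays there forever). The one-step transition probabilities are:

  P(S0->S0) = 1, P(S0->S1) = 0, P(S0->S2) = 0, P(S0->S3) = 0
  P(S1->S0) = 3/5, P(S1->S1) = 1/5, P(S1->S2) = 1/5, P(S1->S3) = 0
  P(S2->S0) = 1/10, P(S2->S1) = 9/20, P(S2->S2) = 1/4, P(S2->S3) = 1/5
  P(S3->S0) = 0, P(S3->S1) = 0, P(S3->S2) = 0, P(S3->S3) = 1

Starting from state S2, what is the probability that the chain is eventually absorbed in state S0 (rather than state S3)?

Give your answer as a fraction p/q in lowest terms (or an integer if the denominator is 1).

Let a_i = P(absorbed in S0 | start in state i).
Boundary conditions: a_S0 = 1, a_S3 = 0.
For each transient state i, a_i = sum_j P(i->j) * a_j:
  a_S1 = 3/5*a_S0 + 1/5*a_S1 + 1/5*a_S2 + 0*a_S3
  a_S2 = 1/10*a_S0 + 9/20*a_S1 + 1/4*a_S2 + 1/5*a_S3

Substituting a_S0 = 1 and a_S3 = 0, rearrange to (I - Q) a = r where r[i] = P(i -> S0):
  [4/5, -1/5] . (a_S1, a_S2) = 3/5
  [-9/20, 3/4] . (a_S1, a_S2) = 1/10

Solving yields:
  a_S1 = 47/51
  a_S2 = 35/51

Starting state is S2, so the absorption probability is a_S2 = 35/51.

Answer: 35/51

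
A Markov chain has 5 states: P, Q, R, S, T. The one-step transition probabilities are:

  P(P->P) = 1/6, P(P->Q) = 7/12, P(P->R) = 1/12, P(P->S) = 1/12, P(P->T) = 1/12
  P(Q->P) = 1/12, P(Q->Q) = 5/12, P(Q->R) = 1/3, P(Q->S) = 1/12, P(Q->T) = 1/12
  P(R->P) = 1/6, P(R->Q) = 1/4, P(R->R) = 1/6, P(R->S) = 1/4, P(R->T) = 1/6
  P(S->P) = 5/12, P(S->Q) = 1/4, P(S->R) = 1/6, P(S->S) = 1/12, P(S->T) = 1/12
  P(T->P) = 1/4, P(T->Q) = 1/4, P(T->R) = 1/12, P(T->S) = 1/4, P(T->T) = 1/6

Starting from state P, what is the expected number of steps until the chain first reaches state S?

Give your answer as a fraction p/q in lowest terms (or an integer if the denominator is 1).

Answer: 11028/1493

Derivation:
Let h_i = expected steps to first reach S from state i.
Boundary: h_S = 0.
First-step equations for the other states:
  h_P = 1 + 1/6*h_P + 7/12*h_Q + 1/12*h_R + 1/12*h_S + 1/12*h_T
  h_Q = 1 + 1/12*h_P + 5/12*h_Q + 1/3*h_R + 1/12*h_S + 1/12*h_T
  h_R = 1 + 1/6*h_P + 1/4*h_Q + 1/6*h_R + 1/4*h_S + 1/6*h_T
  h_T = 1 + 1/4*h_P + 1/4*h_Q + 1/12*h_R + 1/4*h_S + 1/6*h_T

Substituting h_S = 0 and rearranging gives the linear system (I - Q) h = 1:
  [5/6, -7/12, -1/12, -1/12] . (h_P, h_Q, h_R, h_T) = 1
  [-1/12, 7/12, -1/3, -1/12] . (h_P, h_Q, h_R, h_T) = 1
  [-1/6, -1/4, 5/6, -1/6] . (h_P, h_Q, h_R, h_T) = 1
  [-1/4, -1/4, -1/12, 5/6] . (h_P, h_Q, h_R, h_T) = 1

Solving yields:
  h_P = 11028/1493
  h_Q = 10596/1493
  h_R = 9012/1493
  h_T = 9180/1493

Starting state is P, so the expected hitting time is h_P = 11028/1493.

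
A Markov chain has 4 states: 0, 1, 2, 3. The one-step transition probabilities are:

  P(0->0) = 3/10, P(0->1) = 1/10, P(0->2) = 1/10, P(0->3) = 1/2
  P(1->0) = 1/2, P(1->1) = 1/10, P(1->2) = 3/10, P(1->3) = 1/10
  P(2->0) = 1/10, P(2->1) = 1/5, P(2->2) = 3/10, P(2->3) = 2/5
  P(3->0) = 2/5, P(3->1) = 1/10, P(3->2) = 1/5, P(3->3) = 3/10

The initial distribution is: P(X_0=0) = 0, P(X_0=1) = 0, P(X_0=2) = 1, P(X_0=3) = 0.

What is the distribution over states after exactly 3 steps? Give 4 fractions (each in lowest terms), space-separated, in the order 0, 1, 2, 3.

Answer: 309/1000 31/250 41/200 181/500

Derivation:
Propagating the distribution step by step (d_{t+1} = d_t * P):
d_0 = (0=0, 1=0, 2=1, 3=0)
  d_1[0] = 0*3/10 + 0*1/2 + 1*1/10 + 0*2/5 = 1/10
  d_1[1] = 0*1/10 + 0*1/10 + 1*1/5 + 0*1/10 = 1/5
  d_1[2] = 0*1/10 + 0*3/10 + 1*3/10 + 0*1/5 = 3/10
  d_1[3] = 0*1/2 + 0*1/10 + 1*2/5 + 0*3/10 = 2/5
d_1 = (0=1/10, 1=1/5, 2=3/10, 3=2/5)
  d_2[0] = 1/10*3/10 + 1/5*1/2 + 3/10*1/10 + 2/5*2/5 = 8/25
  d_2[1] = 1/10*1/10 + 1/5*1/10 + 3/10*1/5 + 2/5*1/10 = 13/100
  d_2[2] = 1/10*1/10 + 1/5*3/10 + 3/10*3/10 + 2/5*1/5 = 6/25
  d_2[3] = 1/10*1/2 + 1/5*1/10 + 3/10*2/5 + 2/5*3/10 = 31/100
d_2 = (0=8/25, 1=13/100, 2=6/25, 3=31/100)
  d_3[0] = 8/25*3/10 + 13/100*1/2 + 6/25*1/10 + 31/100*2/5 = 309/1000
  d_3[1] = 8/25*1/10 + 13/100*1/10 + 6/25*1/5 + 31/100*1/10 = 31/250
  d_3[2] = 8/25*1/10 + 13/100*3/10 + 6/25*3/10 + 31/100*1/5 = 41/200
  d_3[3] = 8/25*1/2 + 13/100*1/10 + 6/25*2/5 + 31/100*3/10 = 181/500
d_3 = (0=309/1000, 1=31/250, 2=41/200, 3=181/500)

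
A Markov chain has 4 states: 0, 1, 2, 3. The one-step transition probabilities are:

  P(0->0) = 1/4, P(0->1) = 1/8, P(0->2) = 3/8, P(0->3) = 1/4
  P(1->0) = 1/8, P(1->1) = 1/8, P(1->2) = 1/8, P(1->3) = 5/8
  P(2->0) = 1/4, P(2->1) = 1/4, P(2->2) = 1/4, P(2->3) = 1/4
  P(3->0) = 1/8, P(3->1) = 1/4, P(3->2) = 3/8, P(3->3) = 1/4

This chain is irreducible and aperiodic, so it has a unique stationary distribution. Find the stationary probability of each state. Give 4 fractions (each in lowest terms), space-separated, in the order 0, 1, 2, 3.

Answer: 104/565 114/565 163/565 184/565

Derivation:
The stationary distribution satisfies pi = pi * P, i.e.:
  pi_0 = 1/4*pi_0 + 1/8*pi_1 + 1/4*pi_2 + 1/8*pi_3
  pi_1 = 1/8*pi_0 + 1/8*pi_1 + 1/4*pi_2 + 1/4*pi_3
  pi_2 = 3/8*pi_0 + 1/8*pi_1 + 1/4*pi_2 + 3/8*pi_3
  pi_3 = 1/4*pi_0 + 5/8*pi_1 + 1/4*pi_2 + 1/4*pi_3
with normalization: pi_0 + pi_1 + pi_2 + pi_3 = 1.

Using the first 3 balance equations plus normalization, the linear system A*pi = b is:
  [-3/4, 1/8, 1/4, 1/8] . pi = 0
  [1/8, -7/8, 1/4, 1/4] . pi = 0
  [3/8, 1/8, -3/4, 3/8] . pi = 0
  [1, 1, 1, 1] . pi = 1

Solving yields:
  pi_0 = 104/565
  pi_1 = 114/565
  pi_2 = 163/565
  pi_3 = 184/565

Verification (pi * P):
  104/565*1/4 + 114/565*1/8 + 163/565*1/4 + 184/565*1/8 = 104/565 = pi_0  (ok)
  104/565*1/8 + 114/565*1/8 + 163/565*1/4 + 184/565*1/4 = 114/565 = pi_1  (ok)
  104/565*3/8 + 114/565*1/8 + 163/565*1/4 + 184/565*3/8 = 163/565 = pi_2  (ok)
  104/565*1/4 + 114/565*5/8 + 163/565*1/4 + 184/565*1/4 = 184/565 = pi_3  (ok)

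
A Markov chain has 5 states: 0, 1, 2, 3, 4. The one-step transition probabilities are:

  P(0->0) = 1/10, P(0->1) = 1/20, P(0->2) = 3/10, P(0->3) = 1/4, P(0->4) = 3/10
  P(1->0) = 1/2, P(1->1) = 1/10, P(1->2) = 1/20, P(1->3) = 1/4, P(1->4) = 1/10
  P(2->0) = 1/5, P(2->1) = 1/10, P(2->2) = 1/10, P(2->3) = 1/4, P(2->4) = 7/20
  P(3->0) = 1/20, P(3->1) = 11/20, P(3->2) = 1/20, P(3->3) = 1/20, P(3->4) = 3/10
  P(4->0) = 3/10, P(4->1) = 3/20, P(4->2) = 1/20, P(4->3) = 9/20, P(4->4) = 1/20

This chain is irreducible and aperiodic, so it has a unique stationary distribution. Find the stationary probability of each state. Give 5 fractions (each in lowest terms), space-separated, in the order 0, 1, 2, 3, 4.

The stationary distribution satisfies pi = pi * P, i.e.:
  pi_0 = 1/10*pi_0 + 1/2*pi_1 + 1/5*pi_2 + 1/20*pi_3 + 3/10*pi_4
  pi_1 = 1/20*pi_0 + 1/10*pi_1 + 1/10*pi_2 + 11/20*pi_3 + 3/20*pi_4
  pi_2 = 3/10*pi_0 + 1/20*pi_1 + 1/10*pi_2 + 1/20*pi_3 + 1/20*pi_4
  pi_3 = 1/4*pi_0 + 1/4*pi_1 + 1/4*pi_2 + 1/20*pi_3 + 9/20*pi_4
  pi_4 = 3/10*pi_0 + 1/10*pi_1 + 7/20*pi_2 + 3/10*pi_3 + 1/20*pi_4
with normalization: pi_0 + pi_1 + pi_2 + pi_3 + pi_4 = 1.

Using the first 4 balance equations plus normalization, the linear system A*pi = b is:
  [-9/10, 1/2, 1/5, 1/20, 3/10] . pi = 0
  [1/20, -9/10, 1/10, 11/20, 3/20] . pi = 0
  [3/10, 1/20, -9/10, 1/20, 1/20] . pi = 0
  [1/4, 1/4, 1/4, -19/20, 9/20] . pi = 0
  [1, 1, 1, 1, 1] . pi = 1

Solving yields:
  pi_0 = 64641/287588
  pi_1 = 60075/287588
  pi_2 = 32147/287588
  pi_3 = 35015/143794
  pi_4 = 60695/287588

Verification (pi * P):
  64641/287588*1/10 + 60075/287588*1/2 + 32147/287588*1/5 + 35015/143794*1/20 + 60695/287588*3/10 = 64641/287588 = pi_0  (ok)
  64641/287588*1/20 + 60075/287588*1/10 + 32147/287588*1/10 + 35015/143794*11/20 + 60695/287588*3/20 = 60075/287588 = pi_1  (ok)
  64641/287588*3/10 + 60075/287588*1/20 + 32147/287588*1/10 + 35015/143794*1/20 + 60695/287588*1/20 = 32147/287588 = pi_2  (ok)
  64641/287588*1/4 + 60075/287588*1/4 + 32147/287588*1/4 + 35015/143794*1/20 + 60695/287588*9/20 = 35015/143794 = pi_3  (ok)
  64641/287588*3/10 + 60075/287588*1/10 + 32147/287588*7/20 + 35015/143794*3/10 + 60695/287588*1/20 = 60695/287588 = pi_4  (ok)

Answer: 64641/287588 60075/287588 32147/287588 35015/143794 60695/287588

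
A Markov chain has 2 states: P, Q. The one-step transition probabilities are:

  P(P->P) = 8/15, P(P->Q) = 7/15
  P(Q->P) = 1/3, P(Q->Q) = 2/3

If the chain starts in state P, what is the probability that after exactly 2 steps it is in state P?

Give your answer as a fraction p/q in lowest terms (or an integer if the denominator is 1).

Answer: 11/25

Derivation:
Computing P^2 by repeated multiplication:
P^1 =
  P: [8/15, 7/15]
  Q: [1/3, 2/3]
P^2 =
  P: [11/25, 14/25]
  Q: [2/5, 3/5]

(P^2)[P -> P] = 11/25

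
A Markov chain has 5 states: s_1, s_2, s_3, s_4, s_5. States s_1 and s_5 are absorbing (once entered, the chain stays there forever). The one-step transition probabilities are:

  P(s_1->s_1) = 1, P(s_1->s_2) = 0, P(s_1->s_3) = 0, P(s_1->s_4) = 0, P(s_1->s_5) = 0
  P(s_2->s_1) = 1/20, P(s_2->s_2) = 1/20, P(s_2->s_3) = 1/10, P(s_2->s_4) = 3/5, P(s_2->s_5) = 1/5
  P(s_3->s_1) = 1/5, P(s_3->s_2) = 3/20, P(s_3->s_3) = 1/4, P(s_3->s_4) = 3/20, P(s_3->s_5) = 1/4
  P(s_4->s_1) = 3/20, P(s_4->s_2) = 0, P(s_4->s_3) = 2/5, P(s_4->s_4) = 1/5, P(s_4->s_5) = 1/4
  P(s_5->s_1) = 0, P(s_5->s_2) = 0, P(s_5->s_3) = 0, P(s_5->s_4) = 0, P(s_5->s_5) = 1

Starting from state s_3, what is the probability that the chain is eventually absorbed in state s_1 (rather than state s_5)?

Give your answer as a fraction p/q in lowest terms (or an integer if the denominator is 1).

Answer: 1543/3720

Derivation:
Let a_i = P(absorbed in s_1 | start in state i).
Boundary conditions: a_s_1 = 1, a_s_5 = 0.
For each transient state i, a_i = sum_j P(i->j) * a_j:
  a_s_2 = 1/20*a_s_1 + 1/20*a_s_2 + 1/10*a_s_3 + 3/5*a_s_4 + 1/5*a_s_5
  a_s_3 = 1/5*a_s_1 + 3/20*a_s_2 + 1/4*a_s_3 + 3/20*a_s_4 + 1/4*a_s_5
  a_s_4 = 3/20*a_s_1 + 0*a_s_2 + 2/5*a_s_3 + 1/5*a_s_4 + 1/4*a_s_5

Substituting a_s_1 = 1 and a_s_5 = 0, rearrange to (I - Q) a = r where r[i] = P(i -> s_1):
  [19/20, -1/10, -3/5] . (a_s_2, a_s_3, a_s_4) = 1/20
  [-3/20, 3/4, -3/20] . (a_s_2, a_s_3, a_s_4) = 1/5
  [0, -2/5, 4/5] . (a_s_2, a_s_3, a_s_4) = 3/20

Solving yields:
  a_s_2 = 643/1860
  a_s_3 = 1543/3720
  a_s_4 = 1469/3720

Starting state is s_3, so the absorption probability is a_s_3 = 1543/3720.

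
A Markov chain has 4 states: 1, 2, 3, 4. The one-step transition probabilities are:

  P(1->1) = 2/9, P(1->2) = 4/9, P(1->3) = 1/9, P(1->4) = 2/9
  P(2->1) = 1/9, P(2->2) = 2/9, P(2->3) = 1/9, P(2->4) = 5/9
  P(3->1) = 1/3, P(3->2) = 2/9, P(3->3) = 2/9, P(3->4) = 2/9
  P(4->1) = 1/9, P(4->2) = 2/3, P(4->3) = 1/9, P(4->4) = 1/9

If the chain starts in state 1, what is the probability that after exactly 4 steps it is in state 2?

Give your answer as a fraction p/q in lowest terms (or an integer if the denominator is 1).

Answer: 2582/6561

Derivation:
Computing P^4 by repeated multiplication:
P^1 =
  1: [2/9, 4/9, 1/9, 2/9]
  2: [1/9, 2/9, 1/9, 5/9]
  3: [1/3, 2/9, 2/9, 2/9]
  4: [1/9, 2/3, 1/9, 1/9]
P^2 =
  1: [13/81, 10/27, 10/81, 28/81]
  2: [4/27, 40/81, 10/81, 19/81]
  3: [16/81, 32/81, 11/81, 22/81]
  4: [4/27, 8/27, 10/81, 35/81]
P^3 =
  1: [38/243, 100/243, 91/729, 224/729]
  2: [113/729, 262/729, 91/729, 263/729]
  3: [119/729, 94/243, 92/729, 236/729]
  4: [113/729, 326/729, 91/729, 199/729]
P^4 =
  1: [1025/6561, 2582/6561, 820/6561, 2134/6561]
  2: [1024/6561, 304/729, 820/6561, 1981/6561]
  3: [344/2187, 880/2187, 821/6561, 2068/6561]
  4: [1024/6561, 2480/6561, 820/6561, 2237/6561]

(P^4)[1 -> 2] = 2582/6561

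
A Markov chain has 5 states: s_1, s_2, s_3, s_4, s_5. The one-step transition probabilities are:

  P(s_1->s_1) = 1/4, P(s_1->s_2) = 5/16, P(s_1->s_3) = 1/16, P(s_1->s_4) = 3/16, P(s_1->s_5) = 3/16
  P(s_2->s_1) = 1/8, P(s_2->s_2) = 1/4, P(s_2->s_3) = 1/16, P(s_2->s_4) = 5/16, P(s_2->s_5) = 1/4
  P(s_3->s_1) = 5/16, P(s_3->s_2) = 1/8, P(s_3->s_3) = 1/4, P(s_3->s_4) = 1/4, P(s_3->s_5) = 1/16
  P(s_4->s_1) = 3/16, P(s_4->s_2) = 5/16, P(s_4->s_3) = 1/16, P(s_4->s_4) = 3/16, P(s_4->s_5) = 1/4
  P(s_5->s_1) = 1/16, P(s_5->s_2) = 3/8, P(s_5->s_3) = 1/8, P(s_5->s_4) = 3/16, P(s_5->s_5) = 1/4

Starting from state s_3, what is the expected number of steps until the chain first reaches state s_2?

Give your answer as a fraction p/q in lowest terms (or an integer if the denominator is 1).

Let h_i = expected steps to first reach s_2 from state i.
Boundary: h_s_2 = 0.
First-step equations for the other states:
  h_s_1 = 1 + 1/4*h_s_1 + 5/16*h_s_2 + 1/16*h_s_3 + 3/16*h_s_4 + 3/16*h_s_5
  h_s_3 = 1 + 5/16*h_s_1 + 1/8*h_s_2 + 1/4*h_s_3 + 1/4*h_s_4 + 1/16*h_s_5
  h_s_4 = 1 + 3/16*h_s_1 + 5/16*h_s_2 + 1/16*h_s_3 + 3/16*h_s_4 + 1/4*h_s_5
  h_s_5 = 1 + 1/16*h_s_1 + 3/8*h_s_2 + 1/8*h_s_3 + 3/16*h_s_4 + 1/4*h_s_5

Substituting h_s_2 = 0 and rearranging gives the linear system (I - Q) h = 1:
  [3/4, -1/16, -3/16, -3/16] . (h_s_1, h_s_3, h_s_4, h_s_5) = 1
  [-5/16, 3/4, -1/4, -1/16] . (h_s_1, h_s_3, h_s_4, h_s_5) = 1
  [-3/16, -1/16, 13/16, -1/4] . (h_s_1, h_s_3, h_s_4, h_s_5) = 1
  [-1/16, -1/8, -3/16, 3/4] . (h_s_1, h_s_3, h_s_4, h_s_5) = 1

Solving yields:
  h_s_1 = 25208/7757
  h_s_3 = 31216/7757
  h_s_4 = 25128/7757
  h_s_5 = 23928/7757

Starting state is s_3, so the expected hitting time is h_s_3 = 31216/7757.

Answer: 31216/7757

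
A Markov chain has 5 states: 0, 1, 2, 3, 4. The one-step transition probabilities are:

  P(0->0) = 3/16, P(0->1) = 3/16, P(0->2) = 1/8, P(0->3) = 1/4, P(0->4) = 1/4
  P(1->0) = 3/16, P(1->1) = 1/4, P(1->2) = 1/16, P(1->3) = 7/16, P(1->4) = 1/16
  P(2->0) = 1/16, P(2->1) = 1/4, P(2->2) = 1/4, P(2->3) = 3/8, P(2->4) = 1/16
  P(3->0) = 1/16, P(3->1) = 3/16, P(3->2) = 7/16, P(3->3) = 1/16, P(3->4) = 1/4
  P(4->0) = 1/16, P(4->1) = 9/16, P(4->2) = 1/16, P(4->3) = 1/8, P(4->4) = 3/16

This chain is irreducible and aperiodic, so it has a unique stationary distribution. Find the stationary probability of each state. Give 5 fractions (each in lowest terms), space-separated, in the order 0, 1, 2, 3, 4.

The stationary distribution satisfies pi = pi * P, i.e.:
  pi_0 = 3/16*pi_0 + 3/16*pi_1 + 1/16*pi_2 + 1/16*pi_3 + 1/16*pi_4
  pi_1 = 3/16*pi_0 + 1/4*pi_1 + 1/4*pi_2 + 3/16*pi_3 + 9/16*pi_4
  pi_2 = 1/8*pi_0 + 1/16*pi_1 + 1/4*pi_2 + 7/16*pi_3 + 1/16*pi_4
  pi_3 = 1/4*pi_0 + 7/16*pi_1 + 3/8*pi_2 + 1/16*pi_3 + 1/8*pi_4
  pi_4 = 1/4*pi_0 + 1/16*pi_1 + 1/16*pi_2 + 1/4*pi_3 + 3/16*pi_4
with normalization: pi_0 + pi_1 + pi_2 + pi_3 + pi_4 = 1.

Using the first 4 balance equations plus normalization, the linear system A*pi = b is:
  [-13/16, 3/16, 1/16, 1/16, 1/16] . pi = 0
  [3/16, -3/4, 1/4, 3/16, 9/16] . pi = 0
  [1/8, 1/16, -3/4, 7/16, 1/16] . pi = 0
  [1/4, 7/16, 3/8, -15/16, 1/8] . pi = 0
  [1, 1, 1, 1, 1] . pi = 1

Solving yields:
  pi_0 = 7573/68492
  pi_1 = 18765/68492
  pi_2 = 14055/68492
  pi_3 = 17775/68492
  pi_4 = 2581/17123

Verification (pi * P):
  7573/68492*3/16 + 18765/68492*3/16 + 14055/68492*1/16 + 17775/68492*1/16 + 2581/17123*1/16 = 7573/68492 = pi_0  (ok)
  7573/68492*3/16 + 18765/68492*1/4 + 14055/68492*1/4 + 17775/68492*3/16 + 2581/17123*9/16 = 18765/68492 = pi_1  (ok)
  7573/68492*1/8 + 18765/68492*1/16 + 14055/68492*1/4 + 17775/68492*7/16 + 2581/17123*1/16 = 14055/68492 = pi_2  (ok)
  7573/68492*1/4 + 18765/68492*7/16 + 14055/68492*3/8 + 17775/68492*1/16 + 2581/17123*1/8 = 17775/68492 = pi_3  (ok)
  7573/68492*1/4 + 18765/68492*1/16 + 14055/68492*1/16 + 17775/68492*1/4 + 2581/17123*3/16 = 2581/17123 = pi_4  (ok)

Answer: 7573/68492 18765/68492 14055/68492 17775/68492 2581/17123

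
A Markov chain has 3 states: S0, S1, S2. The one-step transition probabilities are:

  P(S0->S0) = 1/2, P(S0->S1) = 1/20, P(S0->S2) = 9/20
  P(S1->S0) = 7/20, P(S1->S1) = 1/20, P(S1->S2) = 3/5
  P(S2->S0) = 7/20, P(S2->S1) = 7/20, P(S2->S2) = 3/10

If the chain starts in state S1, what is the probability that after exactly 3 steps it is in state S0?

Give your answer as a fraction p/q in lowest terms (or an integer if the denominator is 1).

Computing P^3 by repeated multiplication:
P^1 =
  S0: [1/2, 1/20, 9/20]
  S1: [7/20, 1/20, 3/5]
  S2: [7/20, 7/20, 3/10]
P^2 =
  S0: [17/40, 37/200, 39/100]
  S1: [161/400, 23/100, 147/400]
  S2: [161/400, 7/50, 183/400]
P^3 =
  S0: [331/800, 167/1000, 1677/4000]
  S1: [3283/8000, 641/4000, 687/1600]
  S2: [3283/8000, 749/4000, 3219/8000]

(P^3)[S1 -> S0] = 3283/8000

Answer: 3283/8000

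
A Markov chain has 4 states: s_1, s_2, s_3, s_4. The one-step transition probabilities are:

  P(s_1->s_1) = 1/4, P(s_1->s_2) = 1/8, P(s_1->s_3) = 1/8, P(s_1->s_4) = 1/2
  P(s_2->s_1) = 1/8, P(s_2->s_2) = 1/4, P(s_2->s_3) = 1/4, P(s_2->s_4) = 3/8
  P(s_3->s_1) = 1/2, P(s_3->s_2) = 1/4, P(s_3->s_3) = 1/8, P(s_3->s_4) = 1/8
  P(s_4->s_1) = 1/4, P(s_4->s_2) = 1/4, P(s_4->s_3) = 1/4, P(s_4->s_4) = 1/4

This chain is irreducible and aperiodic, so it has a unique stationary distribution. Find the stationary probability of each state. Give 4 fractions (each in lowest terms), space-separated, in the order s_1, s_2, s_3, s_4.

Answer: 158/583 126/583 112/583 17/53

Derivation:
The stationary distribution satisfies pi = pi * P, i.e.:
  pi_s_1 = 1/4*pi_s_1 + 1/8*pi_s_2 + 1/2*pi_s_3 + 1/4*pi_s_4
  pi_s_2 = 1/8*pi_s_1 + 1/4*pi_s_2 + 1/4*pi_s_3 + 1/4*pi_s_4
  pi_s_3 = 1/8*pi_s_1 + 1/4*pi_s_2 + 1/8*pi_s_3 + 1/4*pi_s_4
  pi_s_4 = 1/2*pi_s_1 + 3/8*pi_s_2 + 1/8*pi_s_3 + 1/4*pi_s_4
with normalization: pi_s_1 + pi_s_2 + pi_s_3 + pi_s_4 = 1.

Using the first 3 balance equations plus normalization, the linear system A*pi = b is:
  [-3/4, 1/8, 1/2, 1/4] . pi = 0
  [1/8, -3/4, 1/4, 1/4] . pi = 0
  [1/8, 1/4, -7/8, 1/4] . pi = 0
  [1, 1, 1, 1] . pi = 1

Solving yields:
  pi_s_1 = 158/583
  pi_s_2 = 126/583
  pi_s_3 = 112/583
  pi_s_4 = 17/53

Verification (pi * P):
  158/583*1/4 + 126/583*1/8 + 112/583*1/2 + 17/53*1/4 = 158/583 = pi_s_1  (ok)
  158/583*1/8 + 126/583*1/4 + 112/583*1/4 + 17/53*1/4 = 126/583 = pi_s_2  (ok)
  158/583*1/8 + 126/583*1/4 + 112/583*1/8 + 17/53*1/4 = 112/583 = pi_s_3  (ok)
  158/583*1/2 + 126/583*3/8 + 112/583*1/8 + 17/53*1/4 = 17/53 = pi_s_4  (ok)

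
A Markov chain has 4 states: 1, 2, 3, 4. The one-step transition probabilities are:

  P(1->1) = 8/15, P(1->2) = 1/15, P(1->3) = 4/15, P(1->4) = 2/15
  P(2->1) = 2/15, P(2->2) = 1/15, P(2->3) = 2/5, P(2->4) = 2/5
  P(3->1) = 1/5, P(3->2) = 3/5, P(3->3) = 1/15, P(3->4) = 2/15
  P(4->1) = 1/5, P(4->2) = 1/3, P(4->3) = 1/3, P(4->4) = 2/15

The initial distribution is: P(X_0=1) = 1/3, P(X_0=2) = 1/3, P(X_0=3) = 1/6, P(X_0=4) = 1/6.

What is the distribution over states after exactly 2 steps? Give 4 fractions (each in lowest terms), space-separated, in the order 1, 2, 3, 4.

Propagating the distribution step by step (d_{t+1} = d_t * P):
d_0 = (1=1/3, 2=1/3, 3=1/6, 4=1/6)
  d_1[1] = 1/3*8/15 + 1/3*2/15 + 1/6*1/5 + 1/6*1/5 = 13/45
  d_1[2] = 1/3*1/15 + 1/3*1/15 + 1/6*3/5 + 1/6*1/3 = 1/5
  d_1[3] = 1/3*4/15 + 1/3*2/5 + 1/6*1/15 + 1/6*1/3 = 13/45
  d_1[4] = 1/3*2/15 + 1/3*2/5 + 1/6*2/15 + 1/6*2/15 = 2/9
d_1 = (1=13/45, 2=1/5, 3=13/45, 4=2/9)
  d_2[1] = 13/45*8/15 + 1/5*2/15 + 13/45*1/5 + 2/9*1/5 = 191/675
  d_2[2] = 13/45*1/15 + 1/5*1/15 + 13/45*3/5 + 2/9*1/3 = 7/25
  d_2[3] = 13/45*4/15 + 1/5*2/5 + 13/45*1/15 + 2/9*1/3 = 169/675
  d_2[4] = 13/45*2/15 + 1/5*2/5 + 13/45*2/15 + 2/9*2/15 = 14/75
d_2 = (1=191/675, 2=7/25, 3=169/675, 4=14/75)

Answer: 191/675 7/25 169/675 14/75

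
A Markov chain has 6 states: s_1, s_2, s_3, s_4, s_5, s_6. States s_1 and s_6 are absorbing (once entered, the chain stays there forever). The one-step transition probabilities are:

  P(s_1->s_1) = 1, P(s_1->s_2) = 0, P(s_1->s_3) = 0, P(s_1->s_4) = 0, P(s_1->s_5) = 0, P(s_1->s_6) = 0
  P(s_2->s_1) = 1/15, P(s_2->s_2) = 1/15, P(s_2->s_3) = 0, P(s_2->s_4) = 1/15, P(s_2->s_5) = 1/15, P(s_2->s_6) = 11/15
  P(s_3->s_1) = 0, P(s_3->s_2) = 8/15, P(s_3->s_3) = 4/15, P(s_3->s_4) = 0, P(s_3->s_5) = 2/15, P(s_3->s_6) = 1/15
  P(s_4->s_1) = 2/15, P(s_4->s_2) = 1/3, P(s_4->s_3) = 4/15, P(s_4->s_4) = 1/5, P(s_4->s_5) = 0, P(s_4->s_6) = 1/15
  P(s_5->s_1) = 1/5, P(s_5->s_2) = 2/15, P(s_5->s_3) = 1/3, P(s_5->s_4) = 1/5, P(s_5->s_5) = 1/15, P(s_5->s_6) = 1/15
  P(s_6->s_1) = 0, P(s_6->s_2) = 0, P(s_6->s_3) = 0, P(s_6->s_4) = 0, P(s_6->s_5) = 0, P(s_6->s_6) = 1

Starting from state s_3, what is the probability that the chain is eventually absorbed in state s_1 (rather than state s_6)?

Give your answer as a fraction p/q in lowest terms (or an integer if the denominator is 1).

Let a_i = P(absorbed in s_1 | start in state i).
Boundary conditions: a_s_1 = 1, a_s_6 = 0.
For each transient state i, a_i = sum_j P(i->j) * a_j:
  a_s_2 = 1/15*a_s_1 + 1/15*a_s_2 + 0*a_s_3 + 1/15*a_s_4 + 1/15*a_s_5 + 11/15*a_s_6
  a_s_3 = 0*a_s_1 + 8/15*a_s_2 + 4/15*a_s_3 + 0*a_s_4 + 2/15*a_s_5 + 1/15*a_s_6
  a_s_4 = 2/15*a_s_1 + 1/3*a_s_2 + 4/15*a_s_3 + 1/5*a_s_4 + 0*a_s_5 + 1/15*a_s_6
  a_s_5 = 1/5*a_s_1 + 2/15*a_s_2 + 1/3*a_s_3 + 1/5*a_s_4 + 1/15*a_s_5 + 1/15*a_s_6

Substituting a_s_1 = 1 and a_s_6 = 0, rearrange to (I - Q) a = r where r[i] = P(i -> s_1):
  [14/15, 0, -1/15, -1/15] . (a_s_2, a_s_3, a_s_4, a_s_5) = 1/15
  [-8/15, 11/15, 0, -2/15] . (a_s_2, a_s_3, a_s_4, a_s_5) = 0
  [-1/3, -4/15, 4/5, 0] . (a_s_2, a_s_3, a_s_4, a_s_5) = 2/15
  [-2/15, -1/3, -1/5, 14/15] . (a_s_2, a_s_3, a_s_4, a_s_5) = 1/5

Solving yields:
  a_s_2 = 2478/21667
  a_s_3 = 3136/21667
  a_s_4 = 5689/21667
  a_s_5 = 7336/21667

Starting state is s_3, so the absorption probability is a_s_3 = 3136/21667.

Answer: 3136/21667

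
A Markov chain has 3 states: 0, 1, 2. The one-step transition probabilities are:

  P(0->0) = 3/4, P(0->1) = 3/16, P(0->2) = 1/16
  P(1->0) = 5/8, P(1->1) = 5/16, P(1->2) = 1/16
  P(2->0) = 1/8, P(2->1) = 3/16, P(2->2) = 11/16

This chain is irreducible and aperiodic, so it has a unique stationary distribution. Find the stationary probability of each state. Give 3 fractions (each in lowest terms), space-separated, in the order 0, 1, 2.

Answer: 13/21 3/14 1/6

Derivation:
The stationary distribution satisfies pi = pi * P, i.e.:
  pi_0 = 3/4*pi_0 + 5/8*pi_1 + 1/8*pi_2
  pi_1 = 3/16*pi_0 + 5/16*pi_1 + 3/16*pi_2
  pi_2 = 1/16*pi_0 + 1/16*pi_1 + 11/16*pi_2
with normalization: pi_0 + pi_1 + pi_2 = 1.

Using the first 2 balance equations plus normalization, the linear system A*pi = b is:
  [-1/4, 5/8, 1/8] . pi = 0
  [3/16, -11/16, 3/16] . pi = 0
  [1, 1, 1] . pi = 1

Solving yields:
  pi_0 = 13/21
  pi_1 = 3/14
  pi_2 = 1/6

Verification (pi * P):
  13/21*3/4 + 3/14*5/8 + 1/6*1/8 = 13/21 = pi_0  (ok)
  13/21*3/16 + 3/14*5/16 + 1/6*3/16 = 3/14 = pi_1  (ok)
  13/21*1/16 + 3/14*1/16 + 1/6*11/16 = 1/6 = pi_2  (ok)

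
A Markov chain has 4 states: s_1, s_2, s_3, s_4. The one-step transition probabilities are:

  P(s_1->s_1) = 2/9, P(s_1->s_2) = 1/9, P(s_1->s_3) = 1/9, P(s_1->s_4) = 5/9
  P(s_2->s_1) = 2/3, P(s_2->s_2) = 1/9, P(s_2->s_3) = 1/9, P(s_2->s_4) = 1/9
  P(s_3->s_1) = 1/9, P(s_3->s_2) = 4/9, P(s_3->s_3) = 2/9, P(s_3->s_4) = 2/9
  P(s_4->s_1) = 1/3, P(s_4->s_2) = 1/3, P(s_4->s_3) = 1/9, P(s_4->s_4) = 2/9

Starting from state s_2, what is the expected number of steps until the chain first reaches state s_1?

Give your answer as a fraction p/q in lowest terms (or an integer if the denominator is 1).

Let h_i = expected steps to first reach s_1 from state i.
Boundary: h_s_1 = 0.
First-step equations for the other states:
  h_s_2 = 1 + 2/3*h_s_1 + 1/9*h_s_2 + 1/9*h_s_3 + 1/9*h_s_4
  h_s_3 = 1 + 1/9*h_s_1 + 4/9*h_s_2 + 2/9*h_s_3 + 2/9*h_s_4
  h_s_4 = 1 + 1/3*h_s_1 + 1/3*h_s_2 + 1/9*h_s_3 + 2/9*h_s_4

Substituting h_s_1 = 0 and rearranging gives the linear system (I - Q) h = 1:
  [8/9, -1/9, -1/9] . (h_s_2, h_s_3, h_s_4) = 1
  [-4/9, 7/9, -2/9] . (h_s_2, h_s_3, h_s_4) = 1
  [-1/3, -1/9, 7/9] . (h_s_2, h_s_3, h_s_4) = 1

Solving yields:
  h_s_2 = 576/317
  h_s_3 = 963/317
  h_s_4 = 792/317

Starting state is s_2, so the expected hitting time is h_s_2 = 576/317.

Answer: 576/317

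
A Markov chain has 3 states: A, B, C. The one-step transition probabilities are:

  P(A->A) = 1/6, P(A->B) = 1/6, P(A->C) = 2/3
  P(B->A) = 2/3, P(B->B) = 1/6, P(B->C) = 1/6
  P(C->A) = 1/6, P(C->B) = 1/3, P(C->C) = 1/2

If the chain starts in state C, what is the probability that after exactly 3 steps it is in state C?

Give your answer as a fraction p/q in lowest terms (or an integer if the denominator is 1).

Computing P^3 by repeated multiplication:
P^1 =
  A: [1/6, 1/6, 2/3]
  B: [2/3, 1/6, 1/6]
  C: [1/6, 1/3, 1/2]
P^2 =
  A: [1/4, 5/18, 17/36]
  B: [1/4, 7/36, 5/9]
  C: [1/3, 1/4, 5/12]
P^3 =
  A: [11/36, 53/216, 97/216]
  B: [19/72, 7/27, 103/216]
  C: [7/24, 17/72, 17/36]

(P^3)[C -> C] = 17/36

Answer: 17/36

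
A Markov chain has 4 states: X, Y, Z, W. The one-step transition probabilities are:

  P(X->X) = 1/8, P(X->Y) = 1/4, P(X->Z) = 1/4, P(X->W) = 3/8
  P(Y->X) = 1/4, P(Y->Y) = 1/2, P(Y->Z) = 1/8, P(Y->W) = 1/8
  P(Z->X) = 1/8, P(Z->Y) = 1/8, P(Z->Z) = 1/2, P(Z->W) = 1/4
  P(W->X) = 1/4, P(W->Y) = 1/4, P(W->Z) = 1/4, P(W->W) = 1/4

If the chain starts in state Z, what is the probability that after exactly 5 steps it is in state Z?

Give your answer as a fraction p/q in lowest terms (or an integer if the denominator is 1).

Computing P^5 by repeated multiplication:
P^1 =
  X: [1/8, 1/4, 1/4, 3/8]
  Y: [1/4, 1/2, 1/8, 1/8]
  Z: [1/8, 1/8, 1/2, 1/4]
  W: [1/4, 1/4, 1/4, 1/4]
P^2 =
  X: [13/64, 9/32, 9/32, 15/64]
  Y: [13/64, 23/64, 7/32, 7/32]
  Z: [11/64, 7/32, 23/64, 1/4]
  W: [3/16, 9/32, 9/32, 1/4]
P^3 =
  X: [97/512, 73/256, 73/256, 123/512]
  Y: [101/512, 5/16, 133/512, 59/256]
  Z: [47/256, 133/512, 5/16, 125/512]
  W: [49/256, 73/256, 73/256, 61/256]
P^4 =
  X: [781/4096, 585/2048, 585/2048, 975/4096]
  Y: [395/2048, 1211/4096, 565/2048, 965/4096]
  Z: [385/2048, 565/2048, 1211/4096, 985/4096]
  W: [195/1024, 585/2048, 585/2048, 61/256]
P^5 =
  X: [6241/32768, 4681/16384, 4681/16384, 7803/32768]
  Y: [49/256, 2371/8192, 9241/32768, 7771/32768]
  Z: [6211/32768, 9241/32768, 2371/8192, 979/4096]
  W: [3121/16384, 4681/16384, 4681/16384, 3901/16384]

(P^5)[Z -> Z] = 2371/8192

Answer: 2371/8192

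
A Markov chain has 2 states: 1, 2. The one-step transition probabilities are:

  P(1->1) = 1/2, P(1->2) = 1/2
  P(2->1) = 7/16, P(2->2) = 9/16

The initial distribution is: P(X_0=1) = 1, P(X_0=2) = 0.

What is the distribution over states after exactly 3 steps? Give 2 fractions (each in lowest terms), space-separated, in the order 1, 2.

Propagating the distribution step by step (d_{t+1} = d_t * P):
d_0 = (1=1, 2=0)
  d_1[1] = 1*1/2 + 0*7/16 = 1/2
  d_1[2] = 1*1/2 + 0*9/16 = 1/2
d_1 = (1=1/2, 2=1/2)
  d_2[1] = 1/2*1/2 + 1/2*7/16 = 15/32
  d_2[2] = 1/2*1/2 + 1/2*9/16 = 17/32
d_2 = (1=15/32, 2=17/32)
  d_3[1] = 15/32*1/2 + 17/32*7/16 = 239/512
  d_3[2] = 15/32*1/2 + 17/32*9/16 = 273/512
d_3 = (1=239/512, 2=273/512)

Answer: 239/512 273/512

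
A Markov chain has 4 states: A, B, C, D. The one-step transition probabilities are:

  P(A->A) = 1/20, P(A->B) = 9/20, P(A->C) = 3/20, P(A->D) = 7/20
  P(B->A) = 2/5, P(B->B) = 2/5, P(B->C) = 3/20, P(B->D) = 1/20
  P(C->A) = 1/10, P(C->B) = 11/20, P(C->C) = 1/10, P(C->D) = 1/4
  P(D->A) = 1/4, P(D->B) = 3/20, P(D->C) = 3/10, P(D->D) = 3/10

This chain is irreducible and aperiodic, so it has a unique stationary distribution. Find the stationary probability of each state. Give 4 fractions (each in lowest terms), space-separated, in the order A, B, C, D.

The stationary distribution satisfies pi = pi * P, i.e.:
  pi_A = 1/20*pi_A + 2/5*pi_B + 1/10*pi_C + 1/4*pi_D
  pi_B = 9/20*pi_A + 2/5*pi_B + 11/20*pi_C + 3/20*pi_D
  pi_C = 3/20*pi_A + 3/20*pi_B + 1/10*pi_C + 3/10*pi_D
  pi_D = 7/20*pi_A + 1/20*pi_B + 1/4*pi_C + 3/10*pi_D
with normalization: pi_A + pi_B + pi_C + pi_D = 1.

Using the first 3 balance equations plus normalization, the linear system A*pi = b is:
  [-19/20, 2/5, 1/10, 1/4] . pi = 0
  [9/20, -3/5, 11/20, 3/20] . pi = 0
  [3/20, 3/20, -9/10, 3/10] . pi = 0
  [1, 1, 1, 1] . pi = 1

Solving yields:
  pi_A = 679/2889
  pi_B = 1115/2889
  pi_C = 166/963
  pi_D = 199/963

Verification (pi * P):
  679/2889*1/20 + 1115/2889*2/5 + 166/963*1/10 + 199/963*1/4 = 679/2889 = pi_A  (ok)
  679/2889*9/20 + 1115/2889*2/5 + 166/963*11/20 + 199/963*3/20 = 1115/2889 = pi_B  (ok)
  679/2889*3/20 + 1115/2889*3/20 + 166/963*1/10 + 199/963*3/10 = 166/963 = pi_C  (ok)
  679/2889*7/20 + 1115/2889*1/20 + 166/963*1/4 + 199/963*3/10 = 199/963 = pi_D  (ok)

Answer: 679/2889 1115/2889 166/963 199/963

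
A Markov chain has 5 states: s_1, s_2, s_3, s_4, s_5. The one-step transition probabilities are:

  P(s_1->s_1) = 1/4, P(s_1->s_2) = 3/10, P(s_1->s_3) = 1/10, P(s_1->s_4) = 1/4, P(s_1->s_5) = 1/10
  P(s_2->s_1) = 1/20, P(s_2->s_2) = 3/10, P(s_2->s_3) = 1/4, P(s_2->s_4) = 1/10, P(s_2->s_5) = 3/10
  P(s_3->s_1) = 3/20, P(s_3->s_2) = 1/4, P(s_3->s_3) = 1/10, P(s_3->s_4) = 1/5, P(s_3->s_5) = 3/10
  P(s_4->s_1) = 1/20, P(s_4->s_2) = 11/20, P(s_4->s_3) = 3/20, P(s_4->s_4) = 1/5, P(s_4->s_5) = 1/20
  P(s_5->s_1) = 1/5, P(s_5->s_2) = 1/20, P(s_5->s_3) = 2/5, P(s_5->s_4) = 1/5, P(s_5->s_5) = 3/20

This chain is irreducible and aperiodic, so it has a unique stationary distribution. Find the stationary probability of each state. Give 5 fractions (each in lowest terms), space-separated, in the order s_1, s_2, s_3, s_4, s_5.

Answer: 21154/167255 47477/167255 7076/33451 29761/167255 33483/167255

Derivation:
The stationary distribution satisfies pi = pi * P, i.e.:
  pi_s_1 = 1/4*pi_s_1 + 1/20*pi_s_2 + 3/20*pi_s_3 + 1/20*pi_s_4 + 1/5*pi_s_5
  pi_s_2 = 3/10*pi_s_1 + 3/10*pi_s_2 + 1/4*pi_s_3 + 11/20*pi_s_4 + 1/20*pi_s_5
  pi_s_3 = 1/10*pi_s_1 + 1/4*pi_s_2 + 1/10*pi_s_3 + 3/20*pi_s_4 + 2/5*pi_s_5
  pi_s_4 = 1/4*pi_s_1 + 1/10*pi_s_2 + 1/5*pi_s_3 + 1/5*pi_s_4 + 1/5*pi_s_5
  pi_s_5 = 1/10*pi_s_1 + 3/10*pi_s_2 + 3/10*pi_s_3 + 1/20*pi_s_4 + 3/20*pi_s_5
with normalization: pi_s_1 + pi_s_2 + pi_s_3 + pi_s_4 + pi_s_5 = 1.

Using the first 4 balance equations plus normalization, the linear system A*pi = b is:
  [-3/4, 1/20, 3/20, 1/20, 1/5] . pi = 0
  [3/10, -7/10, 1/4, 11/20, 1/20] . pi = 0
  [1/10, 1/4, -9/10, 3/20, 2/5] . pi = 0
  [1/4, 1/10, 1/5, -4/5, 1/5] . pi = 0
  [1, 1, 1, 1, 1] . pi = 1

Solving yields:
  pi_s_1 = 21154/167255
  pi_s_2 = 47477/167255
  pi_s_3 = 7076/33451
  pi_s_4 = 29761/167255
  pi_s_5 = 33483/167255

Verification (pi * P):
  21154/167255*1/4 + 47477/167255*1/20 + 7076/33451*3/20 + 29761/167255*1/20 + 33483/167255*1/5 = 21154/167255 = pi_s_1  (ok)
  21154/167255*3/10 + 47477/167255*3/10 + 7076/33451*1/4 + 29761/167255*11/20 + 33483/167255*1/20 = 47477/167255 = pi_s_2  (ok)
  21154/167255*1/10 + 47477/167255*1/4 + 7076/33451*1/10 + 29761/167255*3/20 + 33483/167255*2/5 = 7076/33451 = pi_s_3  (ok)
  21154/167255*1/4 + 47477/167255*1/10 + 7076/33451*1/5 + 29761/167255*1/5 + 33483/167255*1/5 = 29761/167255 = pi_s_4  (ok)
  21154/167255*1/10 + 47477/167255*3/10 + 7076/33451*3/10 + 29761/167255*1/20 + 33483/167255*3/20 = 33483/167255 = pi_s_5  (ok)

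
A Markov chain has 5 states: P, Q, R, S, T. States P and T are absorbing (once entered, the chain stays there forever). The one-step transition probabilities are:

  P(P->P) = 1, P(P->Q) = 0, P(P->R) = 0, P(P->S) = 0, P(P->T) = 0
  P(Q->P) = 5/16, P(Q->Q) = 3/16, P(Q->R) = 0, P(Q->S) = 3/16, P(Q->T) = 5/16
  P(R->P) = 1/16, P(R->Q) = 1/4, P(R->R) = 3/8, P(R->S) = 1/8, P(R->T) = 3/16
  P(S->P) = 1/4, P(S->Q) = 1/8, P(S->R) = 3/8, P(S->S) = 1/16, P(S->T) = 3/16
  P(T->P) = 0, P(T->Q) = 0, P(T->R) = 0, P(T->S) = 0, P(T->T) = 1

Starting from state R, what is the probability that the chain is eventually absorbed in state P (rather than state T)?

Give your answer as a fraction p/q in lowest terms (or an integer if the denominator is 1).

Let a_i = P(absorbed in P | start in state i).
Boundary conditions: a_P = 1, a_T = 0.
For each transient state i, a_i = sum_j P(i->j) * a_j:
  a_Q = 5/16*a_P + 3/16*a_Q + 0*a_R + 3/16*a_S + 5/16*a_T
  a_R = 1/16*a_P + 1/4*a_Q + 3/8*a_R + 1/8*a_S + 3/16*a_T
  a_S = 1/4*a_P + 1/8*a_Q + 3/8*a_R + 1/16*a_S + 3/16*a_T

Substituting a_P = 1 and a_T = 0, rearrange to (I - Q) a = r where r[i] = P(i -> P):
  [13/16, 0, -3/16] . (a_Q, a_R, a_S) = 5/16
  [-1/4, 5/8, -1/8] . (a_Q, a_R, a_S) = 1/16
  [-1/8, -3/8, 15/16] . (a_Q, a_R, a_S) = 1/4

Solving yields:
  a_Q = 138/277
  a_R = 661/1662
  a_S = 409/831

Starting state is R, so the absorption probability is a_R = 661/1662.

Answer: 661/1662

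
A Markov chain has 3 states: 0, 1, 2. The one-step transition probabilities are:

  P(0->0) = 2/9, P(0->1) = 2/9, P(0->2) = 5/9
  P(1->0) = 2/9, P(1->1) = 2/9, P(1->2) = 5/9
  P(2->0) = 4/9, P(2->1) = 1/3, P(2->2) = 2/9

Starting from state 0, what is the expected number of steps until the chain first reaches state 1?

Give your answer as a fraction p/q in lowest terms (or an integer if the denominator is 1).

Let h_i = expected steps to first reach 1 from state i.
Boundary: h_1 = 0.
First-step equations for the other states:
  h_0 = 1 + 2/9*h_0 + 2/9*h_1 + 5/9*h_2
  h_2 = 1 + 4/9*h_0 + 1/3*h_1 + 2/9*h_2

Substituting h_1 = 0 and rearranging gives the linear system (I - Q) h = 1:
  [7/9, -5/9] . (h_0, h_2) = 1
  [-4/9, 7/9] . (h_0, h_2) = 1

Solving yields:
  h_0 = 108/29
  h_2 = 99/29

Starting state is 0, so the expected hitting time is h_0 = 108/29.

Answer: 108/29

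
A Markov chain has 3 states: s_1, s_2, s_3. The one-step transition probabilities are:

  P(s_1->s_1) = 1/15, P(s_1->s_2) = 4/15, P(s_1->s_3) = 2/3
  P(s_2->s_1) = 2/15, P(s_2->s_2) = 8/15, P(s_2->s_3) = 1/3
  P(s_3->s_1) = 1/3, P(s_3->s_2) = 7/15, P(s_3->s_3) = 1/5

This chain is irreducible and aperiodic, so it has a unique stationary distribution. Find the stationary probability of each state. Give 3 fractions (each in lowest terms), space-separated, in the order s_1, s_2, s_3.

The stationary distribution satisfies pi = pi * P, i.e.:
  pi_s_1 = 1/15*pi_s_1 + 2/15*pi_s_2 + 1/3*pi_s_3
  pi_s_2 = 4/15*pi_s_1 + 8/15*pi_s_2 + 7/15*pi_s_3
  pi_s_3 = 2/3*pi_s_1 + 1/3*pi_s_2 + 1/5*pi_s_3
with normalization: pi_s_1 + pi_s_2 + pi_s_3 = 1.

Using the first 2 balance equations plus normalization, the linear system A*pi = b is:
  [-14/15, 2/15, 1/3] . pi = 0
  [4/15, -7/15, 7/15] . pi = 0
  [1, 1, 1] . pi = 1

Solving yields:
  pi_s_1 = 49/257
  pi_s_2 = 118/257
  pi_s_3 = 90/257

Verification (pi * P):
  49/257*1/15 + 118/257*2/15 + 90/257*1/3 = 49/257 = pi_s_1  (ok)
  49/257*4/15 + 118/257*8/15 + 90/257*7/15 = 118/257 = pi_s_2  (ok)
  49/257*2/3 + 118/257*1/3 + 90/257*1/5 = 90/257 = pi_s_3  (ok)

Answer: 49/257 118/257 90/257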